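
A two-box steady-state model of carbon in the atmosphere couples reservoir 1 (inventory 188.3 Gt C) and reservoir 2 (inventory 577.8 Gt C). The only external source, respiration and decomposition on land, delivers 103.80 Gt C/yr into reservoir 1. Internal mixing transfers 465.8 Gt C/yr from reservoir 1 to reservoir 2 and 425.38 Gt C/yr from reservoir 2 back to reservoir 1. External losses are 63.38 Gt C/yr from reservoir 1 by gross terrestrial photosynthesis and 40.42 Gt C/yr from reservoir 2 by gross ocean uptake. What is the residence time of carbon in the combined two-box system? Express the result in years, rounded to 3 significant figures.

7.38 yr

For the system as a whole, the A↔B exchange is internal and contributes nothing to the throughput; only the external sinks remove mass.
M_total = 188.3 + 577.8 = 766.10 Gt C.
ΣF_external_out = 63.38 + 40.42 = 103.80 Gt C/yr.
τ = M_total / ΣF_ext = 766.10 / 103.80 = 7.381 yr.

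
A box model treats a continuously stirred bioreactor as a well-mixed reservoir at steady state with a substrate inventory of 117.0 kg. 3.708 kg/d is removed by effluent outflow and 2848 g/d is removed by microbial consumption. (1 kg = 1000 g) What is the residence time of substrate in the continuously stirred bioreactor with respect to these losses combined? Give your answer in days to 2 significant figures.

18 d

Convert the microbial consumption flux: 2848 g/d = 2.848 kg/d.
Total removal = 3.708 + 2.848 = 6.5560 kg/d.
τ = M / ΣF_out = 117.0 / 6.5560 = 17.85 d.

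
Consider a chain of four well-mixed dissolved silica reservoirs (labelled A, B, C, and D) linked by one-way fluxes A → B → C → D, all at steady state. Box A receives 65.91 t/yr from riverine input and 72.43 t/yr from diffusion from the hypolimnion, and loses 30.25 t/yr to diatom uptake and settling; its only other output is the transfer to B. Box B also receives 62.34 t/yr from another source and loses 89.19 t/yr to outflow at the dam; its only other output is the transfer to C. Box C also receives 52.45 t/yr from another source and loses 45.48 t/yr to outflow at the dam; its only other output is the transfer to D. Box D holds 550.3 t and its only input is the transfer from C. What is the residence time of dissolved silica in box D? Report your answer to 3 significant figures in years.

6.24 yr

Box A: F(A→B) = (65.91 + 72.43) − 30.25 = 108.09 t/yr.
Box B: F(B→C) = (108.09 + 62.34) − 89.19 = 81.240 t/yr.
Box C: F(C→D) = (81.240 + 52.45) − 45.48 = 88.210 t/yr.
Box D throughput = its input = 88.210 t/yr; τ = 550.3 / 88.210 = 6.239 yr.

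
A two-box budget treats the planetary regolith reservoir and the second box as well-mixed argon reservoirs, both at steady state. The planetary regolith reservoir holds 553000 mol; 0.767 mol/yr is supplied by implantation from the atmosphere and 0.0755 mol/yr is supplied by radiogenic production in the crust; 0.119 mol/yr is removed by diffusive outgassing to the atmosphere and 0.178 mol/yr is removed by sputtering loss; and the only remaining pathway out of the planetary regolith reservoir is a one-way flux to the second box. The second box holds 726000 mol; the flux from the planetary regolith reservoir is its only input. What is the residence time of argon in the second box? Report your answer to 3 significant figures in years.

Balance the planetary regolith reservoir: ΣF_in = 0.767 + 0.0755 = 0.84250 mol/yr.
Flux to the second box = ΣF_in − (0.119 + 0.178) = 0.54550 mol/yr.
At steady state the output of the second box equals its input, 0.54550 mol/yr.
τ = M / F = 726000 / 0.54550 = 1.331×10^6 yr.

1.33×10^6 yr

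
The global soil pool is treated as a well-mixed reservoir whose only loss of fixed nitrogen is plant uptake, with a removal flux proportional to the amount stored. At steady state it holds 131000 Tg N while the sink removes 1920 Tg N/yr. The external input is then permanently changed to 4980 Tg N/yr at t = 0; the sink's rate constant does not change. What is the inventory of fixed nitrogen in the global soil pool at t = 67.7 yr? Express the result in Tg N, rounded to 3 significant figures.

262000 Tg N

Residence time τ = M₀/F₀ = 68.23 yr. The eventual steady state is M_∞ = M₀·(F₁/F₀) = 131000 × 4980/1920 = 339780 Tg N.
The anomaly ΔM(t) = M(t) − M_∞ decays as ΔM₀·e^(−t/τ) with ΔM₀ = 131000 − 339780 = −208800 Tg N.
At t = 67.7 yr, e^(−t/τ) = e^(−0.9922) = 0.3707, so ΔM = −77400 Tg N and M = 339780 − 77400 = 262380 Tg N.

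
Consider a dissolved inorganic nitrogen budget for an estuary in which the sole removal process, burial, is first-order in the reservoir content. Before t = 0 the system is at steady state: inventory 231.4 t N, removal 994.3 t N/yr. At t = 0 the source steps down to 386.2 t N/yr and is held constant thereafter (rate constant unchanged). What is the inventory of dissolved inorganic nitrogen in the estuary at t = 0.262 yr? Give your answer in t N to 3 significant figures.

136 t N

The sink rate constant is k = F₀/M₀ = 994.3/231.4 = 4.297 yr⁻¹.
Solving dM/dt = F₁ − kM with M(0) = M₀ gives M(t) = F₁/k + (M₀ − F₁/k)·e^(−kt).
F₁/k = 386.2/4.297 = 89.879 t N; kt = 4.297 × 0.262 = 1.126, e^(−kt) = 0.3244.
M(0.262) = 89.879 + (231.4 − 89.879) × 0.3244 = 89.879 + 45.91 = 135.79 t N.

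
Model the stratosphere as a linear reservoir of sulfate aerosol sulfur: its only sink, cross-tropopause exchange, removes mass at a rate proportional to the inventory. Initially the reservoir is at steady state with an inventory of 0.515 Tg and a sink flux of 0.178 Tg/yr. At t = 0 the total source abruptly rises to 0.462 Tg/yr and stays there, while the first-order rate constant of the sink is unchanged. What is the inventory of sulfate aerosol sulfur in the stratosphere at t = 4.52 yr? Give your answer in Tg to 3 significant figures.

Residence time τ = M₀/F₀ = 2.893 yr. The eventual steady state is M_∞ = M₀·(F₁/F₀) = 0.515 × 0.462/0.178 = 1.3367 Tg.
The anomaly ΔM(t) = M(t) − M_∞ decays as ΔM₀·e^(−t/τ) with ΔM₀ = 0.515 − 1.3367 = −0.8217 Tg.
At t = 4.52 yr, e^(−t/τ) = e^(−1.562) = 0.2097, so ΔM = −0.1723 Tg and M = 1.3367 − 0.1723 = 1.1644 Tg.

1.16 Tg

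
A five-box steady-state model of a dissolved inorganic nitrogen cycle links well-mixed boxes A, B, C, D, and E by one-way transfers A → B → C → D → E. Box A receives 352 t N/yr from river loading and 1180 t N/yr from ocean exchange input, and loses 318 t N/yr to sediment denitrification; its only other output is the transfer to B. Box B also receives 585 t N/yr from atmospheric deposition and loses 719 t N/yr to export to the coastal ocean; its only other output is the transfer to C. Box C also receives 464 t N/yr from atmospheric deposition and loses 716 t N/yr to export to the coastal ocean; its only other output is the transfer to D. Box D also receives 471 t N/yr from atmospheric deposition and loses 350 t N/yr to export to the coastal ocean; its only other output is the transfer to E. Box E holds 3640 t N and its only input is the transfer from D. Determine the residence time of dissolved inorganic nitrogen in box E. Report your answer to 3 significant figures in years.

3.84 yr

Box A: F(A→B) = (352 + 1180) − 318 = 1214.0 t N/yr.
Box B: F(B→C) = (1214.0 + 585) − 719 = 1080.0 t N/yr.
Box C: F(C→D) = (1080.0 + 464) − 716 = 828.00 t N/yr.
Box D: F(D→E) = (828.00 + 471) − 350 = 949.00 t N/yr.
Box E throughput = its input = 949.00 t N/yr; τ = 3640 / 949.00 = 3.836 yr.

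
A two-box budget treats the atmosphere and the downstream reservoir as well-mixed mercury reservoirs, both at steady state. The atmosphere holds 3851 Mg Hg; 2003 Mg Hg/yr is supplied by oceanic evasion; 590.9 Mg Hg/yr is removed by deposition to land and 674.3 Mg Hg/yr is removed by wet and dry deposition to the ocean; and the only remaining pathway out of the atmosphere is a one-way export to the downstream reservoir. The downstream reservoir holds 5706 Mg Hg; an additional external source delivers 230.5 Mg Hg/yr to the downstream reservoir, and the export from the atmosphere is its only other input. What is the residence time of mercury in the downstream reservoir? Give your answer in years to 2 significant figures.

Balance the atmosphere: ΣF_in = 2003.0 Mg Hg/yr.
Export to the downstream reservoir = ΣF_in − (590.9 + 674.3) = 737.80 Mg Hg/yr.
Total input to the downstream reservoir = 737.80 + 230.5 = 968.30 Mg Hg/yr; at steady state this equals its total output.
τ = M / F = 5706 / 968.30 = 5.893 yr.

5.9 yr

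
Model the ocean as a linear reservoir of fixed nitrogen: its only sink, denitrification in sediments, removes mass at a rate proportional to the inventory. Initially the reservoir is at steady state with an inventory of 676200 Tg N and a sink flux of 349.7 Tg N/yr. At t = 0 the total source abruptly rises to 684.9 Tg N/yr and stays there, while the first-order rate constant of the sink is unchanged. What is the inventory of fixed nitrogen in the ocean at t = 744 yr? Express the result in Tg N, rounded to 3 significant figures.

883000 Tg N

The sink rate constant is k = F₀/M₀ = 349.7/676200 = 0.0005172 yr⁻¹.
Solving dM/dt = F₁ − kM with M(0) = M₀ gives M(t) = F₁/k + (M₀ − F₁/k)·e^(−kt).
F₁/k = 684.9/0.0005172 = 1.3244×10^6 Tg N; kt = 0.0005172 × 744 = 0.3848, e^(−kt) = 0.6806.
M(744) = 1.3244×10^6 + (676200 − 1.3244×10^6) × 0.6806 = 1.3244×10^6 − 441100 = 883220 Tg N.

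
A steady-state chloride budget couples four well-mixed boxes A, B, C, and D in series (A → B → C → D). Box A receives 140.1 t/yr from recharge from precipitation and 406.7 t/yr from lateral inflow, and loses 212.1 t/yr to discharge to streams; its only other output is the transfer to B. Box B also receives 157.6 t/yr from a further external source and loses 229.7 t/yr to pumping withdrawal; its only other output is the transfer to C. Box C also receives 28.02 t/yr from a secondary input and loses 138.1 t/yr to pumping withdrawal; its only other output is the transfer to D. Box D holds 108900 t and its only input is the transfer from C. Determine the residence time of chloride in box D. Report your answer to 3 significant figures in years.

Box A: F(A→B) = (140.1 + 406.7) − 212.1 = 334.70 t/yr.
Box B: F(B→C) = (334.70 + 157.6) − 229.7 = 262.60 t/yr.
Box C: F(C→D) = (262.60 + 28.02) − 138.1 = 152.52 t/yr.
Box D throughput = its input = 152.52 t/yr; τ = 108900 / 152.52 = 714.0 yr.

714 yr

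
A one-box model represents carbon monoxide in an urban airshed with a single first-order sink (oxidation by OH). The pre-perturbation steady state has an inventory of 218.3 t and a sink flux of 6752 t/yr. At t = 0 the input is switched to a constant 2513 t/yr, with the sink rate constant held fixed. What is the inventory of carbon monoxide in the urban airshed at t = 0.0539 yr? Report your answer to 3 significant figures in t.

The sink rate constant is k = F₀/M₀ = 6752/218.3 = 30.93 yr⁻¹.
Solving dM/dt = F₁ − kM with M(0) = M₀ gives M(t) = F₁/k + (M₀ − F₁/k)·e^(−kt).
F₁/k = 2513/30.93 = 81.248 t; kt = 30.93 × 0.0539 = 1.667, e^(−kt) = 0.1888.
M(0.0539) = 81.248 + (218.3 − 81.248) × 0.1888 = 81.248 + 25.87 = 107.12 t.

107 t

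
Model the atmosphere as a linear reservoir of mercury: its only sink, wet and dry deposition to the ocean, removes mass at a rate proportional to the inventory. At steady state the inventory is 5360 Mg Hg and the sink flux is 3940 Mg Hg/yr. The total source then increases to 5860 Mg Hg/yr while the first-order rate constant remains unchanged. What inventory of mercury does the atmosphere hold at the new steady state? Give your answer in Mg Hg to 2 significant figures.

Rate constant k = F/M = 3940 / 5360 = 0.7351 yr⁻¹.
At the new steady state, source = k·M_new ⇒ M_new = 5860 / 0.7351 = 7972 Mg Hg.
(Equivalently M_new = M × F_new/F_old = 5360 × 5860/3940.)

8000 Mg Hg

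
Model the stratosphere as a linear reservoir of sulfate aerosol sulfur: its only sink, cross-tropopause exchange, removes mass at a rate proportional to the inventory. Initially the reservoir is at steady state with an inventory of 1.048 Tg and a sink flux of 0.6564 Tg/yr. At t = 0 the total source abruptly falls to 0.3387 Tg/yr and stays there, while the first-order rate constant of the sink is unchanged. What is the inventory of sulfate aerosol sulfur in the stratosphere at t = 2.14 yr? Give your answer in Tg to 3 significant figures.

0.674 Tg

τ = M₀/F₀ = 1.048/0.6564 = 1.597 yr; rate constant k = 1/τ.
New steady state M_∞ = F₁/k = F₁·τ = 0.3387 × 1.597 = 0.54076 Tg.
M(t) = M_∞ + (M₀ − M_∞)·e^(−t/τ); t/τ = 2.14/1.597 = 1.340, so e^(−t/τ) = 0.2618.
M(t) = 0.54076 + 0.5072 × 0.2618 = 0.67353 Tg.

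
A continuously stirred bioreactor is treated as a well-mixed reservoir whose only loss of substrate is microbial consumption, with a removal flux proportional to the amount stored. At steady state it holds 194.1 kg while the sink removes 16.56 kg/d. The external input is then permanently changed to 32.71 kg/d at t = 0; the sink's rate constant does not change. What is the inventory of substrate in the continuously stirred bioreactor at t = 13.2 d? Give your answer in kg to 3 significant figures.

322 kg

The sink rate constant is k = F₀/M₀ = 16.56/194.1 = 0.08532 d⁻¹.
Solving dM/dt = F₁ − kM with M(0) = M₀ gives M(t) = F₁/k + (M₀ − F₁/k)·e^(−kt).
F₁/k = 32.71/0.08532 = 383.39 kg; kt = 0.08532 × 13.2 = 1.126, e^(−kt) = 0.3243.
M(13.2) = 383.39 + (194.1 − 383.39) × 0.3243 = 383.39 − 61.38 = 322.01 kg.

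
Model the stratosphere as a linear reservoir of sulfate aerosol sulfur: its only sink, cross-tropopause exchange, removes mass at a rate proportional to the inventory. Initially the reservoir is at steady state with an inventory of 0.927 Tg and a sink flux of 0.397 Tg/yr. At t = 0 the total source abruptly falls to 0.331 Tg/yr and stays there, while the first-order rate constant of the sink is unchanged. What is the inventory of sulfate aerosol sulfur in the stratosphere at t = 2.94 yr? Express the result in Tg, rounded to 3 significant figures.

Residence time τ = M₀/F₀ = 2.335 yr. The eventual steady state is M_∞ = M₀·(F₁/F₀) = 0.927 × 0.331/0.397 = 0.77289 Tg.
The anomaly ΔM(t) = M(t) − M_∞ decays as ΔM₀·e^(−t/τ) with ΔM₀ = 0.927 − 0.77289 = 0.1541 Tg.
At t = 2.94 yr, e^(−t/τ) = e^(−1.259) = 0.2839, so ΔM = 0.04375 Tg and M = 0.77289 + 0.04375 = 0.81664 Tg.

0.817 Tg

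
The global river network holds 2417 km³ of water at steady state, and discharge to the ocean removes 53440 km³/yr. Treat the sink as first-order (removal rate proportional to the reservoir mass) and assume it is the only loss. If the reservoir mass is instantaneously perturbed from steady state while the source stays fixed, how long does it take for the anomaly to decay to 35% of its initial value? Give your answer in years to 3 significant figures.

For a linear reservoir the anomaly decays as exp(−t/τ) with τ = M/F = 2417/53440 = 0.04523 yr.
exp(−t/τ) = 0.35 ⇒ t = −τ ln(0.35) = 0.04523 × 1.050 = 0.04748 yr.

0.0475 yr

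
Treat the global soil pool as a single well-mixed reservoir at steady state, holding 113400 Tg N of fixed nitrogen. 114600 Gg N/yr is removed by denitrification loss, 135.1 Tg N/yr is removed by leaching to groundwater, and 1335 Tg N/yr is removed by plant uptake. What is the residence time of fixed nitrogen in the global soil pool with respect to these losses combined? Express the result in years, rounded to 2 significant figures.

72 yr

Convert the denitrification loss flux: 114600 Gg N/yr = 114.6 Tg N/yr.
Total removal = 114.6 + 135.1 + 1335 = 1584.7 Tg N/yr.
τ = M / ΣF_out = 113400 / 1584.7 = 71.56 yr.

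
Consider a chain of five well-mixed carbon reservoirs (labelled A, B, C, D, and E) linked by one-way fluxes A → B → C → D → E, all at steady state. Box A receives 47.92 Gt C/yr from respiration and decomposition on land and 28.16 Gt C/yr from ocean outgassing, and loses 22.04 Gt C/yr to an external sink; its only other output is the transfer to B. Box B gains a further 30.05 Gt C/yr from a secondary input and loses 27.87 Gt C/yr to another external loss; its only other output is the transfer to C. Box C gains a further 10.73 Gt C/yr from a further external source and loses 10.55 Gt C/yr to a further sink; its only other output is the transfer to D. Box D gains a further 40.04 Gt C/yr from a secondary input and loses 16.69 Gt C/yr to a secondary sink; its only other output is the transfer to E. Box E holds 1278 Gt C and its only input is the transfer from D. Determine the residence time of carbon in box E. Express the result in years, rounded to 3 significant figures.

Box A: F(A→B) = (47.92 + 28.16) − 22.04 = 54.040 Gt C/yr.
Box B: F(B→C) = (54.040 + 30.05) − 27.87 = 56.220 Gt C/yr.
Box C: F(C→D) = (56.220 + 10.73) − 10.55 = 56.400 Gt C/yr.
Box D: F(D→E) = (56.400 + 40.04) − 16.69 = 79.750 Gt C/yr.
Box E throughput = its input = 79.750 Gt C/yr; τ = 1278 / 79.750 = 16.03 yr.

16.0 yr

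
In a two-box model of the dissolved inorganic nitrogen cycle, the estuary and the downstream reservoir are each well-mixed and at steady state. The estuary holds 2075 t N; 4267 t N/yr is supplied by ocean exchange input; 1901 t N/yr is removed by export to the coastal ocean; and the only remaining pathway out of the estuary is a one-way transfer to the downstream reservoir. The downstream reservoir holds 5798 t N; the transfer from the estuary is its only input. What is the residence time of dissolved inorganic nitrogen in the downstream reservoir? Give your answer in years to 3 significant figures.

Balance the estuary: ΣF_in = 4267.0 t N/yr.
Transfer to the downstream reservoir = ΣF_in − (1901) = 2366.0 t N/yr.
At steady state the output of the downstream reservoir equals its input, 2366.0 t N/yr.
τ = M / F = 5798 / 2366.0 = 2.451 yr.

2.45 yr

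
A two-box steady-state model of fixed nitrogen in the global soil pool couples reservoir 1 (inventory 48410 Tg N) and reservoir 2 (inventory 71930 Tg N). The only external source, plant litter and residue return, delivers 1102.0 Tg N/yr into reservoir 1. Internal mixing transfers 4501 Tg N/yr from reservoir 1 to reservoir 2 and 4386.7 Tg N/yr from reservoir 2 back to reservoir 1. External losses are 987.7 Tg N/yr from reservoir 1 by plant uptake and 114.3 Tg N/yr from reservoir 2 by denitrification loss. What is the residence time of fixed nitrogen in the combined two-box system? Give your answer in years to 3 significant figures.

For the system as a whole, the A↔B exchange is internal and contributes nothing to the throughput; only the external sinks remove mass.
M_total = 48410 + 71930 = 120340 Tg N.
ΣF_external_out = 987.7 + 114.3 = 1102.0 Tg N/yr.
τ = M_total / ΣF_ext = 120340 / 1102.0 = 109.2 yr.

109 yr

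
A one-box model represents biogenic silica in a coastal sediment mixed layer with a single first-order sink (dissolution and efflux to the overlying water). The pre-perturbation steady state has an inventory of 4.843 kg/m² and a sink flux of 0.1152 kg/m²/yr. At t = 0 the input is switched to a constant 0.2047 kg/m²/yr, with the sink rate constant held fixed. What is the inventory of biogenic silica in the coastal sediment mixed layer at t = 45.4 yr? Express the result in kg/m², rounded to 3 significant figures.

τ = M₀/F₀ = 4.843/0.1152 = 42.04 yr; rate constant k = 1/τ.
New steady state M_∞ = F₁/k = F₁·τ = 0.2047 × 42.04 = 8.6056 kg/m².
M(t) = M_∞ + (M₀ − M_∞)·e^(−t/τ); t/τ = 45.4/42.04 = 1.080, so e^(−t/τ) = 0.3396.
M(t) = 8.6056 − 3.763 × 0.3396 = 7.3277 kg/m².

7.33 kg/m²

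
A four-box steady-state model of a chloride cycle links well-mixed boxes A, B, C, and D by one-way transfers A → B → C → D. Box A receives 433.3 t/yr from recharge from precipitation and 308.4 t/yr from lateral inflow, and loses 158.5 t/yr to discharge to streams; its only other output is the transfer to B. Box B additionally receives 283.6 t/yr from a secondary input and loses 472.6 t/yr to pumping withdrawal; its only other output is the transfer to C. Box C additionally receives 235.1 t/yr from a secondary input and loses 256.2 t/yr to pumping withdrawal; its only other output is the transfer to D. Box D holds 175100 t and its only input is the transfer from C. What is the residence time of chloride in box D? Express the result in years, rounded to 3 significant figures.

469 yr

Box A: F(A→B) = (433.3 + 308.4) − 158.5 = 583.20 t/yr.
Box B: F(B→C) = (583.20 + 283.6) − 472.6 = 394.20 t/yr.
Box C: F(C→D) = (394.20 + 235.1) − 256.2 = 373.10 t/yr.
Box D throughput = its input = 373.10 t/yr; τ = 175100 / 373.10 = 469.3 yr.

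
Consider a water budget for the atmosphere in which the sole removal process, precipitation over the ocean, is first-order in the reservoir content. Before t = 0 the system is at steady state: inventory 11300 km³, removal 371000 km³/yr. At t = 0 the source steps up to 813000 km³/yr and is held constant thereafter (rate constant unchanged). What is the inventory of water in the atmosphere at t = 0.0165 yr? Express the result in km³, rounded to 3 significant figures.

16900 km³

Residence time τ = M₀/F₀ = 0.03046 yr. The eventual steady state is M_∞ = M₀·(F₁/F₀) = 11300 × 813000/371000 = 24763 km³.
The anomaly ΔM(t) = M(t) − M_∞ decays as ΔM₀·e^(−t/τ) with ΔM₀ = 11300 − 24763 = −13460 km³.
At t = 0.0165 yr, e^(−t/τ) = e^(−0.5417) = 0.5817, so ΔM = −7832 km³ and M = 24763 − 7832 = 16931 km³.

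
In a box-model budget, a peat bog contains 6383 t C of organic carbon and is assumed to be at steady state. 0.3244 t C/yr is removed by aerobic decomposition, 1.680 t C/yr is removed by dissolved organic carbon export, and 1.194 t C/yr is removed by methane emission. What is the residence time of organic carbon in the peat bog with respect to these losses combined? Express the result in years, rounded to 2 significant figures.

Total removal = 0.3244 + 1.680 + 1.194 = 3.1984 t C/yr.
τ = M / ΣF_out = 6383 / 3.1984 = 1996 yr.

2000 yr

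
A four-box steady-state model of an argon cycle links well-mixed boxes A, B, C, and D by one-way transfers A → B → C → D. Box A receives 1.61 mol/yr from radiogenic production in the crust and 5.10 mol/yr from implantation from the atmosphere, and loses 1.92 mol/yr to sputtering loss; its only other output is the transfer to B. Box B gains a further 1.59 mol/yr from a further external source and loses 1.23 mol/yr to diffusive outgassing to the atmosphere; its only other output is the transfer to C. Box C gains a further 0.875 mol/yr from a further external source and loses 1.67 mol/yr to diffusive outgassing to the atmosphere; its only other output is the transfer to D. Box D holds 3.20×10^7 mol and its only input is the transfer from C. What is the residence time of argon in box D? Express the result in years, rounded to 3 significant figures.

7.35×10^6 yr

Box A: F(A→B) = (1.61 + 5.10) − 1.92 = 4.7900 mol/yr.
Box B: F(B→C) = (4.7900 + 1.59) − 1.23 = 5.1500 mol/yr.
Box C: F(C→D) = (5.1500 + 0.875) − 1.67 = 4.3550 mol/yr.
Box D throughput = its input = 4.3550 mol/yr; τ = 3.20×10^7 / 4.3550 = 7.348×10^6 yr.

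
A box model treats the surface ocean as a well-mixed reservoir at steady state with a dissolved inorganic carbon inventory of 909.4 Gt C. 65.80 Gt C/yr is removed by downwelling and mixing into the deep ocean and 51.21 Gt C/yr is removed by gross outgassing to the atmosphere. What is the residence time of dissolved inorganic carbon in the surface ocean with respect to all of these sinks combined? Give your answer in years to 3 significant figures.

Total removal flux = 65.80 + 51.21 = 117.01 Gt C/yr.
τ = M / ΣF_out = 909.4 / 117.01 = 7.772 yr.

7.77 yr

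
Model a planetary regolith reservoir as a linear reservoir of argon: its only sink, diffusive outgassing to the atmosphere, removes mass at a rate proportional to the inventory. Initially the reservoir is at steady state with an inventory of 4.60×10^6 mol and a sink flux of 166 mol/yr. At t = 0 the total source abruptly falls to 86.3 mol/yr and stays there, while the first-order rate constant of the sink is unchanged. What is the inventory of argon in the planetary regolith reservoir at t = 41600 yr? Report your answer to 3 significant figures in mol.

τ = M₀/F₀ = 4.60×10^6/166 = 27710 yr; rate constant k = 1/τ.
New steady state M_∞ = F₁/k = F₁·τ = 86.3 × 27710 = 2.3914×10^6 mol.
M(t) = M_∞ + (M₀ − M_∞)·e^(−t/τ); t/τ = 41600/27710 = 1.501, so e^(−t/τ) = 0.2229.
M(t) = 2.3914×10^6 + 2.209×10^6 × 0.2229 = 2.8836×10^6 mol.

2.88×10^6 mol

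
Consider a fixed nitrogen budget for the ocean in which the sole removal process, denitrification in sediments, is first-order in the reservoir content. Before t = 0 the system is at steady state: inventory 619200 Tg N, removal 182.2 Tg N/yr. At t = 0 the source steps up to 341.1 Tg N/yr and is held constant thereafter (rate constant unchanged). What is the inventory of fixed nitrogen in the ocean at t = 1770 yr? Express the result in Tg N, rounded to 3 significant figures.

838000 Tg N

The sink rate constant is k = F₀/M₀ = 182.2/619200 = 0.0002943 yr⁻¹.
Solving dM/dt = F₁ − kM with M(0) = M₀ gives M(t) = F₁/k + (M₀ − F₁/k)·e^(−kt).
F₁/k = 341.1/0.0002943 = 1.1592×10^6 Tg N; kt = 0.0002943 × 1770 = 0.5208, e^(−kt) = 0.5940.
M(1770) = 1.1592×10^6 + (619200 − 1.1592×10^6) × 0.5940 = 1.1592×10^6 − 320800 = 838430 Tg N.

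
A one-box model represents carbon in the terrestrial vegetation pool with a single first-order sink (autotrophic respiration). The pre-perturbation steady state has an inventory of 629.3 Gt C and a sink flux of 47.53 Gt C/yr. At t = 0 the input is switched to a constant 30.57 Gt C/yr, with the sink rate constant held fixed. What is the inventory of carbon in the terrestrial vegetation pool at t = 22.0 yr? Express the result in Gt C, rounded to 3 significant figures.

447 Gt C

τ = M₀/F₀ = 629.3/47.53 = 13.24 yr; rate constant k = 1/τ.
New steady state M_∞ = F₁/k = F₁·τ = 30.57 × 13.24 = 404.75 Gt C.
M(t) = M_∞ + (M₀ − M_∞)·e^(−t/τ); t/τ = 22.0/13.24 = 1.662, so e^(−t/τ) = 0.1898.
M(t) = 404.75 + 224.6 × 0.1898 = 447.38 Gt C.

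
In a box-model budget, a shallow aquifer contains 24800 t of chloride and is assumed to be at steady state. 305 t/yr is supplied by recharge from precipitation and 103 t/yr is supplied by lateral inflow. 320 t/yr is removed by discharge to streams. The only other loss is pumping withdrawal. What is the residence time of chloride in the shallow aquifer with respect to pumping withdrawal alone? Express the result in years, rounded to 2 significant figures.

At steady state ΣF_in = ΣF_out.
ΣF_in = 305 + 103 = 408.00 t/yr.
Pumping withdrawal flux = ΣF_in − (320) = 408.00 − 320.0 = 88.00 t/yr.
τ = M / F = 24800 / 88.00 = 281.8 yr.

280 yr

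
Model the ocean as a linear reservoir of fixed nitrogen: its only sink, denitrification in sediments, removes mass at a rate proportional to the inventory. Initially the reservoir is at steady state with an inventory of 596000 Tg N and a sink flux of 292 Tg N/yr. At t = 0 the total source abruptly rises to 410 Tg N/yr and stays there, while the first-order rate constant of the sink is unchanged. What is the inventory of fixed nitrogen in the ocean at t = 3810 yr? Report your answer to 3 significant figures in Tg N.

800000 Tg N

τ = M₀/F₀ = 596000/292 = 2041 yr; rate constant k = 1/τ.
New steady state M_∞ = F₁/k = F₁·τ = 410 × 2041 = 836850 Tg N.
M(t) = M_∞ + (M₀ − M_∞)·e^(−t/τ); t/τ = 3810/2041 = 1.867, so e^(−t/τ) = 0.1546.
M(t) = 836850 − 240800 × 0.1546 = 799600 Tg N.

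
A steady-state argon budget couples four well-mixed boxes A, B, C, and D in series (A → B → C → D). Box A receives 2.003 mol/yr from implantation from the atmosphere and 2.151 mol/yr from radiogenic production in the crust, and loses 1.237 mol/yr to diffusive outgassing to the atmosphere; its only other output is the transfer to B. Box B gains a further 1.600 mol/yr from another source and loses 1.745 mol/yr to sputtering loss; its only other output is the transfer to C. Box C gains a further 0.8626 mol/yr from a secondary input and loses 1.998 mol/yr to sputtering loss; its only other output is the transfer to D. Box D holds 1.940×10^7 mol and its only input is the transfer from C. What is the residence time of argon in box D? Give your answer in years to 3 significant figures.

1.19×10^7 yr

Box A: F(A→B) = (2.003 + 2.151) − 1.237 = 2.9170 mol/yr.
Box B: F(B→C) = (2.9170 + 1.600) − 1.745 = 2.7720 mol/yr.
Box C: F(C→D) = (2.7720 + 0.8626) − 1.998 = 1.6366 mol/yr.
Box D throughput = its input = 1.6366 mol/yr; τ = 1.940×10^7 / 1.6366 = 1.185×10^7 yr.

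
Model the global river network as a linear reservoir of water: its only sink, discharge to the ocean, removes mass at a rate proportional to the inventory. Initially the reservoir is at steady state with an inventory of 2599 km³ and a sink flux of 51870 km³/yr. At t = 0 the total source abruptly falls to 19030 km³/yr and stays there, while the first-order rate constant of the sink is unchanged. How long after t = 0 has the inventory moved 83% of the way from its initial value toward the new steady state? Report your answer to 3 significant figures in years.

τ = M₀/F₀ = 2599/51870 = 0.05011 yr.
The remaining gap fraction is e^(−t/τ); 83% covered ⇒ e^(−t/τ) = 0.170.
t = −τ ln(0.170) = 0.05011 × 1.772 = 0.08879 yr.

0.0888 yr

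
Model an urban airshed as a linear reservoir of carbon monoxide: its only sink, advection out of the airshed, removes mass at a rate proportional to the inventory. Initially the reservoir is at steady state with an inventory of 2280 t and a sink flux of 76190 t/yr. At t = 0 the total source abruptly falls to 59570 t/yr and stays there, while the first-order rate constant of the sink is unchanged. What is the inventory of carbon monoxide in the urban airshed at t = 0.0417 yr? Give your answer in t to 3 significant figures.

The sink rate constant is k = F₀/M₀ = 76190/2280 = 33.42 yr⁻¹.
Solving dM/dt = F₁ − kM with M(0) = M₀ gives M(t) = F₁/k + (M₀ − F₁/k)·e^(−kt).
F₁/k = 59570/33.42 = 1782.6 t; kt = 33.42 × 0.0417 = 1.393, e^(−kt) = 0.2482.
M(0.0417) = 1782.6 + (2280 − 1782.6) × 0.2482 = 1782.6 + 123.4 = 1906.1 t.

1910 t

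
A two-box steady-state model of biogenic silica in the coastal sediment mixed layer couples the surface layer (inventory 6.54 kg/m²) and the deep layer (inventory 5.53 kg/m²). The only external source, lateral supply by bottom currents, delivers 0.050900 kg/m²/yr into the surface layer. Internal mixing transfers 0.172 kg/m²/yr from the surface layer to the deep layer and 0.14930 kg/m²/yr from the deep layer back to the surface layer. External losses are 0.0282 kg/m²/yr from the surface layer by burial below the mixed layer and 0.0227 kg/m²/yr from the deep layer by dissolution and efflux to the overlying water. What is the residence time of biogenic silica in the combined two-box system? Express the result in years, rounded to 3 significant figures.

For the system as a whole, the A↔B exchange is internal and contributes nothing to the throughput; only the external sinks remove mass.
M_total = 6.54 + 5.53 = 12.070 kg/m².
ΣF_external_out = 0.0282 + 0.0227 = 0.050900 kg/m²/yr.
τ = M_total / ΣF_ext = 12.070 / 0.050900 = 237.1 yr.

237 yr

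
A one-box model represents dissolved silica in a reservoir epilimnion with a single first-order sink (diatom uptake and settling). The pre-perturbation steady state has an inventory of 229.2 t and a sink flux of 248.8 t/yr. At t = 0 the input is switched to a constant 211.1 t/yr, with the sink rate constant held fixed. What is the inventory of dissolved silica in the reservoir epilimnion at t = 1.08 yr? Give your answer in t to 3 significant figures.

Residence time τ = M₀/F₀ = 0.9212 yr. The eventual steady state is M_∞ = M₀·(F₁/F₀) = 229.2 × 211.1/248.8 = 194.47 t.
The anomaly ΔM(t) = M(t) − M_∞ decays as ΔM₀·e^(−t/τ) with ΔM₀ = 229.2 − 194.47 = 34.73 t.
At t = 1.08 yr, e^(−t/τ) = e^(−1.172) = 0.3096, so ΔM = 10.75 t and M = 194.47 + 10.75 = 205.22 t.

205 t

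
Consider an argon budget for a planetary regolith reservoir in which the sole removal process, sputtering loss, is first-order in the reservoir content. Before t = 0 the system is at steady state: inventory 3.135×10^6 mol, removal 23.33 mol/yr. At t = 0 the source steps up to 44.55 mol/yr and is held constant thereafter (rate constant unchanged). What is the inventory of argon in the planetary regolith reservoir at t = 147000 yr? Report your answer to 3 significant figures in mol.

5.03×10^6 mol

The sink rate constant is k = F₀/M₀ = 23.33/3.135×10^6 = 7.442×10^-6 yr⁻¹.
Solving dM/dt = F₁ − kM with M(0) = M₀ gives M(t) = F₁/k + (M₀ − F₁/k)·e^(−kt).
F₁/k = 44.55/7.442×10^-6 = 5.9865×10^6 mol; kt = 7.442×10^-6 × 147000 = 1.094, e^(−kt) = 0.3349.
M(147000) = 5.9865×10^6 + (3.135×10^6 − 5.9865×10^6) × 0.3349 = 5.9865×10^6 − 954900 = 5.0315×10^6 mol.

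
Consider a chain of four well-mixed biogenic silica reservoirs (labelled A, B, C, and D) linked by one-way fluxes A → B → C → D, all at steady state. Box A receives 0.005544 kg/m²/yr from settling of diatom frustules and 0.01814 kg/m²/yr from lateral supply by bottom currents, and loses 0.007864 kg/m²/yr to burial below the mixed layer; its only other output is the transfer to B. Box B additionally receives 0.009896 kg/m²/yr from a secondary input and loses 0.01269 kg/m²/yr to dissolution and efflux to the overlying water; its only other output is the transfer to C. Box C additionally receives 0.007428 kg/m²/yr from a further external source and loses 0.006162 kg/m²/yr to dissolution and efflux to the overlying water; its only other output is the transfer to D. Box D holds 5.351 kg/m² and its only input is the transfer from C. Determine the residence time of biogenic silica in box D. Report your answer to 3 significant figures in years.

374 yr

Box A: F(A→B) = (0.005544 + 0.01814) − 0.007864 = 0.015820 kg/m²/yr.
Box B: F(B→C) = (0.015820 + 0.009896) − 0.01269 = 0.013026 kg/m²/yr.
Box C: F(C→D) = (0.013026 + 0.007428) − 0.006162 = 0.014292 kg/m²/yr.
Box D throughput = its input = 0.014292 kg/m²/yr; τ = 5.351 / 0.014292 = 374.4 yr.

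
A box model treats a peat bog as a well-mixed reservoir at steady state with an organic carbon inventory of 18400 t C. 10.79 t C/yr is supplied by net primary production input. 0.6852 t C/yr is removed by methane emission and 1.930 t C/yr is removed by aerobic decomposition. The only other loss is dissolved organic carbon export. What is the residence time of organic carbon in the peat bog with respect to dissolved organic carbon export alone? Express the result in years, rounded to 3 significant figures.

At steady state ΣF_in = ΣF_out.
ΣF_in = 10.790 t C/yr.
Dissolved organic carbon export flux = ΣF_in − (0.6852 + 1.930) = 10.790 − 2.615 = 8.175 t C/yr.
τ = M / F = 18400 / 8.175 = 2251 yr.

2250 yr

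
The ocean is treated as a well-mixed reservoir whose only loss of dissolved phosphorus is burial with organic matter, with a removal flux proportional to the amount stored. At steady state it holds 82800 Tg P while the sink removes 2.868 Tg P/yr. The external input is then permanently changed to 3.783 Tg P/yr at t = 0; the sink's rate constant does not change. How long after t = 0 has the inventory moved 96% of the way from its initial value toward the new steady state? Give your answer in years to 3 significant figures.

τ = M₀/F₀ = 82800/2.868 = 28870 yr.
The remaining gap fraction is e^(−t/τ); 96% covered ⇒ e^(−t/τ) = 0.0400.
t = −τ ln(0.0400) = 28870 × 3.219 = 92930 yr.

92900 yr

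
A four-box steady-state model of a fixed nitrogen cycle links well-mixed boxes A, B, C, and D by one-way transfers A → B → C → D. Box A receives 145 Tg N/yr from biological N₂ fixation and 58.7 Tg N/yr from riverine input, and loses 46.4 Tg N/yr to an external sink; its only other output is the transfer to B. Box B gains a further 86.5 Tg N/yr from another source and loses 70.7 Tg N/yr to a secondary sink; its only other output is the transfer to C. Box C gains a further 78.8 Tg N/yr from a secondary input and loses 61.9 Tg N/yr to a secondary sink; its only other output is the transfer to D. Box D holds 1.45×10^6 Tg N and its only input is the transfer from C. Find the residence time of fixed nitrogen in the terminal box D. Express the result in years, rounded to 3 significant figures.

Box A: F(A→B) = (145 + 58.7) − 46.4 = 157.30 Tg N/yr.
Box B: F(B→C) = (157.30 + 86.5) − 70.7 = 173.10 Tg N/yr.
Box C: F(C→D) = (173.10 + 78.8) − 61.9 = 190.00 Tg N/yr.
Box D throughput = its input = 190.00 Tg N/yr; τ = 1.45×10^6 / 190.00 = 7632 yr.

7630 yr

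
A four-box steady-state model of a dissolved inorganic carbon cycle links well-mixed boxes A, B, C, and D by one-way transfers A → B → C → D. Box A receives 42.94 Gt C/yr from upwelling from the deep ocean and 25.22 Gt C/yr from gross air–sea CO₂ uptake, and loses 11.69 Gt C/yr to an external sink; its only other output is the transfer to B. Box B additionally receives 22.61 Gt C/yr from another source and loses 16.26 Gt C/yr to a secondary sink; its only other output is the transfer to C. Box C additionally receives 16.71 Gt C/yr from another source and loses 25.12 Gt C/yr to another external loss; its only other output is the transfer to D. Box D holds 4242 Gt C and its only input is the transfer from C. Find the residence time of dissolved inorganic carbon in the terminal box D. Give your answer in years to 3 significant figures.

Box A: F(A→B) = (42.94 + 25.22) − 11.69 = 56.470 Gt C/yr.
Box B: F(B→C) = (56.470 + 22.61) − 16.26 = 62.820 Gt C/yr.
Box C: F(C→D) = (62.820 + 16.71) − 25.12 = 54.410 Gt C/yr.
Box D throughput = its input = 54.410 Gt C/yr; τ = 4242 / 54.410 = 77.96 yr.

78.0 yr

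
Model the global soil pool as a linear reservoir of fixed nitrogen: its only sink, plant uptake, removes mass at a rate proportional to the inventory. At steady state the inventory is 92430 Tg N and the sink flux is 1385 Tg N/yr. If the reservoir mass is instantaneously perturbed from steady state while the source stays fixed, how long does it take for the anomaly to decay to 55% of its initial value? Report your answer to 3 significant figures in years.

For a linear reservoir the anomaly decays as exp(−t/τ) with τ = M/F = 92430/1385 = 66.74 yr.
exp(−t/τ) = 0.55 ⇒ t = −τ ln(0.55) = 66.74 × 0.5978 = 39.90 yr.

39.9 yr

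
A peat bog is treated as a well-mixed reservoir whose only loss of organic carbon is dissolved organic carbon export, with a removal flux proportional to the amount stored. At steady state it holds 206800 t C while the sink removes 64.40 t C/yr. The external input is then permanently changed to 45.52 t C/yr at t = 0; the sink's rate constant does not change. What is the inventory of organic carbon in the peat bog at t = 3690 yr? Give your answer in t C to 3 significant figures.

The sink rate constant is k = F₀/M₀ = 64.40/206800 = 0.0003114 yr⁻¹.
Solving dM/dt = F₁ − kM with M(0) = M₀ gives M(t) = F₁/k + (M₀ − F₁/k)·e^(−kt).
F₁/k = 45.52/0.0003114 = 146170 t C; kt = 0.0003114 × 3690 = 1.149, e^(−kt) = 0.3169.
M(3690) = 146170 + (206800 − 146170) × 0.3169 = 146170 + 19210 = 165390 t C.

165000 t C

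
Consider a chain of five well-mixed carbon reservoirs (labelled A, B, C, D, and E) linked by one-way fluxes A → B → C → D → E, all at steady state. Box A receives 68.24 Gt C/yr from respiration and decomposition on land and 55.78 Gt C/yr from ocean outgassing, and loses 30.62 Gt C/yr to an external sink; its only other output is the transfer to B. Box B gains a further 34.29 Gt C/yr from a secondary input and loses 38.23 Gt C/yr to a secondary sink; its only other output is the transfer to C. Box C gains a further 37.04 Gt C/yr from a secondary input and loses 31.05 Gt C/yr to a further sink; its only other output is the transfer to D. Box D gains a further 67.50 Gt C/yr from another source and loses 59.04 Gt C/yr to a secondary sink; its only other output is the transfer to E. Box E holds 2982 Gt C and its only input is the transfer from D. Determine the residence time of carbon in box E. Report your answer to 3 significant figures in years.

Box A: F(A→B) = (68.24 + 55.78) − 30.62 = 93.400 Gt C/yr.
Box B: F(B→C) = (93.400 + 34.29) − 38.23 = 89.460 Gt C/yr.
Box C: F(C→D) = (89.460 + 37.04) − 31.05 = 95.450 Gt C/yr.
Box D: F(D→E) = (95.450 + 67.50) − 59.04 = 103.91 Gt C/yr.
Box E throughput = its input = 103.91 Gt C/yr; τ = 2982 / 103.91 = 28.70 yr.

28.7 yr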